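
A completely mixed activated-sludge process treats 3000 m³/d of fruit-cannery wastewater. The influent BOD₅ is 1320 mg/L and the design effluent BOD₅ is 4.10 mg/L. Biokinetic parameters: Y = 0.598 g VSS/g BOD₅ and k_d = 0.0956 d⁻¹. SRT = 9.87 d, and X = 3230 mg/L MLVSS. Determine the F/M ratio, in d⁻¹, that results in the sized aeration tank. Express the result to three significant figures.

F/M ≈ 0.330 d⁻¹

From the SRT design equation V = Y Q (S₀−S) θ_c / [X (1 + k_d θ_c)] = 0.598 × 3000 × (1320 − 4.10) × 9.87 / [3230 × (1 + 0.0956 × 9.87)] = 2.33×10^7 / 6278 = 3712 m³.
Food-to-microorganism ratio F/M = Q S₀ / (V X) = 3000 × 1320 / (3712 × 3230) = 0.3303 d⁻¹.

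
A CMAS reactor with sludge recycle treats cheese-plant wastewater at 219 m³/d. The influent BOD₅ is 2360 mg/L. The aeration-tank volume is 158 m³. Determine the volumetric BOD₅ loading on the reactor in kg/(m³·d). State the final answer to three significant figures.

Applied BOD₅ load per unit volume = Q·S₀/V = (219 × 2360/1000)/158.0 = 3.271 kg BOD₅·m⁻³·d⁻¹.

L_v ≈ 3.27 kg BOD₅/(m³·d)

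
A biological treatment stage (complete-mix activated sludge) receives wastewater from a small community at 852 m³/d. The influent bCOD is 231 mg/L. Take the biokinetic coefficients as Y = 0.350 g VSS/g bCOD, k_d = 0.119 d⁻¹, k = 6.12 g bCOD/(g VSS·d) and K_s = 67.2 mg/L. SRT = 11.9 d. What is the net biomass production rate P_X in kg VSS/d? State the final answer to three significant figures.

P_X ≈ 27.6 kg VSS/d

From the Monod/SRT balance for a CMAS, S = K_s·(1+k_d θ_c)/[θ_c·(Y k − k_d) − 1] = 67.2 × (1 + 0.119 × 11.9) / [11.9 × (0.350 × 6.12 − 0.119) − 1] = 162.4 / 23.07 = 7.037 mg/L.
The observed yield is Y_obs = Y/(1 + k_d·θ_c) = 0.350 / (1 + 0.119 × 11.9) = 0.350 / 2.416 = 0.1449 g VSS per g bCOD removed.
ΔS = 231 − 7.04 = 224.0 mg/L, so the substrate removal rate is 852 × 224.0/1000 = 190.8 kg bCOD/d.
Biomass produced: P_X = Y_obs·Q·ΔS = 0.1449 × 190.8 ≈ 27.64 kg VSS/d.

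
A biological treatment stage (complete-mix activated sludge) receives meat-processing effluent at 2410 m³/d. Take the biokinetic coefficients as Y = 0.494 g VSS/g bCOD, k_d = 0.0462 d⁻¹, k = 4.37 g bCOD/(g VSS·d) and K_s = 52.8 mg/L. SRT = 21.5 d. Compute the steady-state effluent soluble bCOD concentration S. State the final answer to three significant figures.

From the Monod/SRT balance for a CMAS, S = K_s·(1+k_d θ_c)/[θ_c·(Y k − k_d) − 1] = 52.8 × (1 + 0.0462 × 21.5) / [21.5 × (0.494 × 4.37 − 0.0462) − 1] = 105.2 / 44.42 = 2.369 mg/L.

S ≈ 2.37 mg/L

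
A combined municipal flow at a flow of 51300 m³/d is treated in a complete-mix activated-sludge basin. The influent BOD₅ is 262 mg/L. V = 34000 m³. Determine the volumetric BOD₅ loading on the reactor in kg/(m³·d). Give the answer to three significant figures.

L_v = Q S₀ / V = 51300 × 262 × 10⁻³ / 34000 = 0.3953 kg/(m³·d).

L_v ≈ 0.395 kg BOD₅/(m³·d)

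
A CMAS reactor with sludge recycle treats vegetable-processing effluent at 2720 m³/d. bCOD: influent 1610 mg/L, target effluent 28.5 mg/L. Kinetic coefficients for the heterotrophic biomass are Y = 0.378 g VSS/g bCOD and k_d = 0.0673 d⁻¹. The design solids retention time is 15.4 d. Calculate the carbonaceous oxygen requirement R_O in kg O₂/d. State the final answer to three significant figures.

R_O ≈ 3170 kg O₂/d

Y_obs = Y / (1 + k_d θ_c) = 0.378 / (1 + 0.0673 × 15.4) = 0.378 / 2.036 = 0.1856.
ΔS = 1610 − 28.5 = 1582 mg/L, so the substrate removal rate is 2720 × 1582/1000 = 4302 kg bCOD/d.
P_X = Y_obs·Q·(S₀ − S) = 0.1856 × 4302 = 798.5 kg VSS/d.
R_O = Q·(S₀ − S) − 1.42·P_X = 4302 − 1.42 × 798.5 = 3168 kg O₂/d.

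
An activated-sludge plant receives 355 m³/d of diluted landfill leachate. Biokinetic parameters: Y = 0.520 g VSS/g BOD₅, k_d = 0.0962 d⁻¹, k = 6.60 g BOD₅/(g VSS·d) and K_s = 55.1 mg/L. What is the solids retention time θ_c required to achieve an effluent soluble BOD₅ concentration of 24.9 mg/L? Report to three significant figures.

θ_c ≈ 1.03 d

From 1/θ_c = Y·k·S/(K_s + S) − k_d: Y·k·S/(K_s+S) = 0.520 × 6.60 × 24.9 / (55.1 + 24.9) = 1.068 d⁻¹.
1/θ_c = 1.068 − 0.0962 = 0.9720 d⁻¹, so θ_c = 1.029 d.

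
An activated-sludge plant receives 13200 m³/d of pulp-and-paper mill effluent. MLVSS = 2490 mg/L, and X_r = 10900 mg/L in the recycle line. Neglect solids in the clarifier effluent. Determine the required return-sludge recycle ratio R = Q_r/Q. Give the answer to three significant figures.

R ≈ 0.296

Solids balance on the clarifier gives (1+R)X = R·X_r, so R = X/(X_r − X) = 2490 / (10900 − 2490) = 0.2961.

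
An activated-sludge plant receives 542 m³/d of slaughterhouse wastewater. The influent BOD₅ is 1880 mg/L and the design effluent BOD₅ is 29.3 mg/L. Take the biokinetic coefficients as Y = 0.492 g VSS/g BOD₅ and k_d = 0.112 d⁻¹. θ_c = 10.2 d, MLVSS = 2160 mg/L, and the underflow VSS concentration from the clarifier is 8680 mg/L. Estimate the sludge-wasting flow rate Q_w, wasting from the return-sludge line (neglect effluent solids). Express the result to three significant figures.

Rearranging the biomass balance for a CMAS with decay, V = Y·Q·ΔS·θ_c / [X·(1+k_d θ_c)] = 0.492 × 542 × (1880 − 29.3) × 10.2 / [2160 × (1 + 0.112 × 10.2)] = 5.03×10^6 / 4628 = 1088 m³.
Q_w = (V·X)/(θ_c X_r) = 1088 × 2160 / (10.2 × 8680) = 26.54 m³/d.

Q_w ≈ 26.5 m³/d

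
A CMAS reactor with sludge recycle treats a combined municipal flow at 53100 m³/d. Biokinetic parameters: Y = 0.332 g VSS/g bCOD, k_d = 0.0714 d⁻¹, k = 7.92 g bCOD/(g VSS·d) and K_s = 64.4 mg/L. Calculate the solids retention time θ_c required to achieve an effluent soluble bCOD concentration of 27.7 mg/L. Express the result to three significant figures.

Specific growth rate at S = 27.7 mg/L: μ = YkS/(K_s+S) = 0.332·7.92·27.7/(64.4+27.7) = 0.7908 d⁻¹.
1/θ_c = 0.7908 − 0.0714 = 0.7194 d⁻¹, so θ_c = 1.390 d.

θ_c ≈ 1.39 d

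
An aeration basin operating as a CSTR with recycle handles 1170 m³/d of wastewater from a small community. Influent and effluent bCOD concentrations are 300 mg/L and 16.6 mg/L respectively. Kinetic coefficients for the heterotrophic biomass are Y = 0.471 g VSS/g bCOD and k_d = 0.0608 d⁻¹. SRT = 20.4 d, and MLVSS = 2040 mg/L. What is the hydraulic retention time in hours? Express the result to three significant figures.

τ ≈ 14.3 h

Steady-state biomass mass balance: V·X·(1 + k_d·θ_c) = Y·Q·(S₀ − S)·θ_c, so V = 0.471 × 1170 × (300 − 16.6) × 20.4 / [2040 × (1 + 0.0608 × 20.4)] = 3.19×10^6 / 4570 = 697.1 m³.
HRT = V/Q = 697.1 m³ / 1170 m³·d⁻¹ = 0.5958 d × 24 = 14.30 h.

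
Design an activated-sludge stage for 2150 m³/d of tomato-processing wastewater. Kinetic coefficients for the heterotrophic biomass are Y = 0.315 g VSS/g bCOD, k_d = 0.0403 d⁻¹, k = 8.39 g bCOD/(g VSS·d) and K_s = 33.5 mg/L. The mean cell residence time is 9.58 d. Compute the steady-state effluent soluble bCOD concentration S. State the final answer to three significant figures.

Effluent substrate depends only on kinetics and SRT: S = K_s(1 + k_d θ_c) / [θ_c(Yk − k_d) − 1] = 33.5 × (1 + 0.0403 × 9.58) / [9.58 × (0.315 × 8.39 − 0.0403) − 1] = 46.43 / 23.93 = 1.940 mg/L.

S ≈ 1.94 mg/L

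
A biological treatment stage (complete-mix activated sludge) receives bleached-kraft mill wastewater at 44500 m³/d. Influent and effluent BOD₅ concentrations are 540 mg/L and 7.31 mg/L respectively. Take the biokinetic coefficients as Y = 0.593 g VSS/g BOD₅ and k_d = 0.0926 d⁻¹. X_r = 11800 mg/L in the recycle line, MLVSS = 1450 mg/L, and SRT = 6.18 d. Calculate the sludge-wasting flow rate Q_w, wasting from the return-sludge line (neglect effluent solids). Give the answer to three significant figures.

Rearranging the biomass balance for a CMAS with decay, V = Y·Q·ΔS·θ_c / [X·(1+k_d θ_c)] = 0.593 × 44500 × (540 − 7.31) × 6.18 / [1450 × (1 + 0.0926 × 6.18)] = 8.69×10^7 / 2280 = 38105 m³.
Q_w = (V·X)/(θ_c X_r) = 38105 × 1450 / (6.18 × 11800) = 757.7 m³/d.

Q_w ≈ 758 m³/d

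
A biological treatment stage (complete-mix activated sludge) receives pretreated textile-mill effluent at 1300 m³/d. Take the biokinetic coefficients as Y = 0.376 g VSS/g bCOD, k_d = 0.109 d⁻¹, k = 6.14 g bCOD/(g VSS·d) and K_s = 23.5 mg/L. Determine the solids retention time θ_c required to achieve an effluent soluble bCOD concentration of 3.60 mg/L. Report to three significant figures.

Specific growth rate at S = 3.60 mg/L: μ = YkS/(K_s+S) = 0.376·6.14·3.60/(23.5+3.60) = 0.3067 d⁻¹.
1/θ_c = 0.3067 − 0.109 = 0.1977 d⁻¹, so θ_c = 5.059 d.

θ_c ≈ 5.06 d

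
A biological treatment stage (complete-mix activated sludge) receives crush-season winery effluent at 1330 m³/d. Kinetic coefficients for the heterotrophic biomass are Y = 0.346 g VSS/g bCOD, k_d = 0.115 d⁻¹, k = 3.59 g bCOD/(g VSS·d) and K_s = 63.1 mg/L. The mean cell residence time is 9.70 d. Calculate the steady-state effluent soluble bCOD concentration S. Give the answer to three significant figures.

S ≈ 13.4 mg/L

Effluent substrate depends only on kinetics and SRT: S = K_s(1 + k_d θ_c) / [θ_c(Yk − k_d) − 1] = 63.1 × (1 + 0.115 × 9.70) / [9.70 × (0.346 × 3.59 − 0.115) − 1] = 133.5 / 9.933 = 13.44 mg/L.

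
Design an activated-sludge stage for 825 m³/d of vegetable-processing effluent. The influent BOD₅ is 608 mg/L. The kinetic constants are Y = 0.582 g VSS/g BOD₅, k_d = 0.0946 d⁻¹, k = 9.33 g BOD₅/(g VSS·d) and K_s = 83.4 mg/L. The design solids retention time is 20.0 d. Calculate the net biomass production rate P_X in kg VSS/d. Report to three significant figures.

P_X ≈ 101 kg VSS/d

Effluent substrate depends only on kinetics and SRT: S = K_s(1 + k_d θ_c) / [θ_c(Yk − k_d) − 1] = 83.4 × (1 + 0.0946 × 20.0) / [20.0 × (0.582 × 9.33 − 0.0946) − 1] = 241.2 / 105.7 = 2.282 mg/L.
Observed yield with endogenous decay: Y_obs = Y / (1 + k_d·θ_c) = 0.582 / (1 + 0.0946 × 20.0) = 0.582 / 2.892 = 0.2012 g VSS/g BOD₅.
Q·(S₀ − S) = 825 × (608 − 2.28) × 10⁻³ = 499.7 kg/d removed.
So the net sludge growth is P_X = 0.2012 × 499.7 = 100.6 kg VSS/d.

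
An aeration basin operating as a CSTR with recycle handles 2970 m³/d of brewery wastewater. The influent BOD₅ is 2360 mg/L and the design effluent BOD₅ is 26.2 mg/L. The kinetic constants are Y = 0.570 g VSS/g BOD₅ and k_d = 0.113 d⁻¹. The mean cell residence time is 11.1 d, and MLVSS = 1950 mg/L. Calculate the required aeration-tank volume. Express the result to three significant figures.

From the SRT design equation V = Y Q (S₀−S) θ_c / [X (1 + k_d θ_c)] = 0.570 × 2970 × (2360 − 26.2) × 11.1 / [1950 × (1 + 0.113 × 11.1)] = 4.39×10^7 / 4396 = 9976 m³.

V ≈ 9980 m³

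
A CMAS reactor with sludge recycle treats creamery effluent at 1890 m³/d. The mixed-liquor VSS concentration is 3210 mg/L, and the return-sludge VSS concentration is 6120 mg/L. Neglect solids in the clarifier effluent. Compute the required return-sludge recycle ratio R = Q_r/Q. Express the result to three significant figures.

Mass balance around the secondary clarifier (neglecting effluent solids): R = X / (X_r − X) = 3210 / (6120 − 3210) = 1.103.

R ≈ 1.10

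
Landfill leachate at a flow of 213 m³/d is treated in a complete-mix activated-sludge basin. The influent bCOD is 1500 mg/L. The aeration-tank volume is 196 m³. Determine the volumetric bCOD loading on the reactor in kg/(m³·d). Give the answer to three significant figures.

L_v ≈ 1.63 kg bCOD/(m³·d)

Volumetric loading L_v = Q·S₀ / V = 213 × 1500 g/m³ / 196.0 m³ = 1630 g/(m³·d) = 1.630 kg bCOD/(m³·d).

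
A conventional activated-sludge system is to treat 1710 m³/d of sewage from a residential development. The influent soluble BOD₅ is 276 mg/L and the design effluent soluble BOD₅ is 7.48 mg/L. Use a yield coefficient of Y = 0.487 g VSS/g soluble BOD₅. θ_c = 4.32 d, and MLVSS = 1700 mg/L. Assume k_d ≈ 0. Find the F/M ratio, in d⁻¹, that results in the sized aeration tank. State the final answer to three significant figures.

F/M ≈ 0.489 d⁻¹

With k_d = 0 the design equation reduces to V = Y Q (S₀−S) θ_c / X = 0.487 × 1710 × (276 − 7.48) × 4.32 / 1700 = 568.2 m³.
F/M = applied load / biomass = Q·S₀/(V·X) = 1710 × 276 / (568.2 × 1700) = 0.4886 d⁻¹.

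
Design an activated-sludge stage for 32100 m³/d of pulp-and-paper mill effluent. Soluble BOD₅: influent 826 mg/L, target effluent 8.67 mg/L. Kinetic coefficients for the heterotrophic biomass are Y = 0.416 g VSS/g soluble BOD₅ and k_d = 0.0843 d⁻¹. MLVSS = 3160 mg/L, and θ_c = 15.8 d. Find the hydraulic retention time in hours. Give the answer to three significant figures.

τ ≈ 17.5 h

From the SRT design equation V = Y Q (S₀−S) θ_c / [X (1 + k_d θ_c)] = 0.416 × 32100 × (826 − 8.67) × 15.8 / [3160 × (1 + 0.0843 × 15.8)] = 1.72×10^8 / 7369 = 23402 m³.
HRT = V/Q = 23402 m³ / 32100 m³·d⁻¹ = 0.7290 d × 24 = 17.50 h.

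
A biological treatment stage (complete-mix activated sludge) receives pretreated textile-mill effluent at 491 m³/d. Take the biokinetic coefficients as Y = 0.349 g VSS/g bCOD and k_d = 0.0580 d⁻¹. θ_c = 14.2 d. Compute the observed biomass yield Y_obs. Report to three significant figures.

Y_obs ≈ 0.191 g VSS/g bCOD

The observed yield is Y_obs = Y/(1 + k_d·θ_c) = 0.349 / (1 + 0.0580 × 14.2) = 0.349 / 1.824 = 0.1914 g VSS per g bCOD removed.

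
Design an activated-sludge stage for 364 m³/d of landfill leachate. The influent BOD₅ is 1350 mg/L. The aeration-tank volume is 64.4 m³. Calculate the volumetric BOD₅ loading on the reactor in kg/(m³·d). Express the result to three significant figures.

Volumetric loading L_v = Q·S₀ / V = 364 × 1350 g/m³ / 64.40 m³ = 7630 g/(m³·d) = 7.630 kg BOD₅/(m³·d).

L_v ≈ 7.63 kg BOD₅/(m³·d)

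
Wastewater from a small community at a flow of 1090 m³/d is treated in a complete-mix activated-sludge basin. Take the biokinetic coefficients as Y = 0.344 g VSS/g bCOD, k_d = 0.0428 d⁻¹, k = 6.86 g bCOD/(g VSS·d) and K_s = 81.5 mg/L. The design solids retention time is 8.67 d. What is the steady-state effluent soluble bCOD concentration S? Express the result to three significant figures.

From the Monod/SRT balance for a CMAS, S = K_s·(1+k_d θ_c)/[θ_c·(Y k − k_d) − 1] = 81.5 × (1 + 0.0428 × 8.67) / [8.67 × (0.344 × 6.86 − 0.0428) − 1] = 111.7 / 19.09 = 5.854 mg/L.

S ≈ 5.85 mg/L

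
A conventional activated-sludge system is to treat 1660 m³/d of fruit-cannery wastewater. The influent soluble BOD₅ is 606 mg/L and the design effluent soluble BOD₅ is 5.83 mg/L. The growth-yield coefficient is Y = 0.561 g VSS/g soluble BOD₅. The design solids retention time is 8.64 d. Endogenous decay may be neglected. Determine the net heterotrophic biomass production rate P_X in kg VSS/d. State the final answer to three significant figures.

With endogenous decay neglected, the observed yield equals the true yield: Y_obs = Y = 0.561 g VSS/g soluble BOD₅.
Substrate removed = Q·(S₀ − S) = 1660 m³/d × (606 − 5.83) g/m³ = 9.96×10^5 g/d = 996.3 kg/d.
Net biomass production P_X = Y_obs × Q·(S₀ − S) = 0.5610 × 996.3 = 558.9 kg VSS/d.

P_X ≈ 559 kg VSS/d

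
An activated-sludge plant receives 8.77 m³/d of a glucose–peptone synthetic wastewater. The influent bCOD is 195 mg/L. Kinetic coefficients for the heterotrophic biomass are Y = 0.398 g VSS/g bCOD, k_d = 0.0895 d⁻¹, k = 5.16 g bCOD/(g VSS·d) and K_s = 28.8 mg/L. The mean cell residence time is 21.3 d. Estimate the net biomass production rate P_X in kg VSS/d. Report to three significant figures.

P_X ≈ 0.232 kg VSS/d

For a completely mixed reactor with recycle the Lawrence–McCarty relation gives S = K_s·(1 + k_d·θ_c) / [θ_c·(Y·k − k_d) − 1] = 28.8 × (1 + 0.0895 × 21.3) / [21.3 × (0.398 × 5.16 − 0.0895) − 1] = 83.70 / 40.84 = 2.050 mg/L.
Correct the yield for decay: Y_obs = Y/(1 + k_d θ_c) = 0.398 / (1 + 0.0895 × 21.3) = 0.398 / 2.906 = 0.1369.
ΔS = 195 − 2.05 = 192.9 mg/L, so the substrate removal rate is 8.77 × 192.9/1000 = 1.692 kg bCOD/d.
Net biomass production P_X = Y_obs × Q·(S₀ − S) = 0.1369 × 1.692 = 0.2317 kg VSS/d.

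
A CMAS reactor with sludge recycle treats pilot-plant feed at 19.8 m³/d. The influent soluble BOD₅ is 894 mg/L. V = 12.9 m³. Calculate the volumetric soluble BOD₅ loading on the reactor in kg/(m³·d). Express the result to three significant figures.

L_v ≈ 1.37 kg soluble BOD₅/(m³·d)

L_v = Q S₀ / V = 19.8 × 894 × 10⁻³ / 12.90 = 1.372 kg/(m³·d).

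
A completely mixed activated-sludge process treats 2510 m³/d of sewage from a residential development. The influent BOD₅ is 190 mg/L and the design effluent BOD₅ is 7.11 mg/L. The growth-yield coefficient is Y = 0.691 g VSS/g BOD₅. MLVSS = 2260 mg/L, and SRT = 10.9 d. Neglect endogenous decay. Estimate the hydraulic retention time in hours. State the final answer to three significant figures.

Biomass mass balance (decay neglected): V·X = Y·Q·(S₀ − S)·θ_c, so V = 0.691 × 2510 × (190 − 7.11) × 10.9 / 2260 = 1530 m³.
Hydraulic retention time τ = V/Q = 1530 / 2510 = 0.6095 d = 14.63 h.

τ ≈ 14.6 h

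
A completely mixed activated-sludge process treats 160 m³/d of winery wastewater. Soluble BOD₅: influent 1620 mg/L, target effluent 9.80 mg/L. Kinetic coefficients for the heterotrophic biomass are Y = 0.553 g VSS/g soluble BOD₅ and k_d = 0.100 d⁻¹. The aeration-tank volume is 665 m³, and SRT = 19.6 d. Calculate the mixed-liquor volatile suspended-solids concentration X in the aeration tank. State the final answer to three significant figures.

Solving the biomass balance for X: X = Y Q (S₀−S) θ_c / [V (1+k_d θ_c)] = 0.553 × 160 × (1620 − 9.80) × 19.6 / [665 × (1 + 0.100 × 19.6)] = 1419 mg/L.

X ≈ 1420 mg/L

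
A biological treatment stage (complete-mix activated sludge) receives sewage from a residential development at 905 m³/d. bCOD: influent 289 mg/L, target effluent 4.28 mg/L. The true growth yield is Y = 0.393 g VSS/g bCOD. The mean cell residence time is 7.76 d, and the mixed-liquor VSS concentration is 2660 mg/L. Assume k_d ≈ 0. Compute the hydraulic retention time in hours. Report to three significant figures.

τ ≈ 7.83 h

V·X = Y·Q·ΔS·θ_c gives V = 0.393 × 905 × (289 − 4.28) × 7.76 / 2660 = 295.4 m³.
τ = V/Q = 295.4/905 = 0.3264 d, or 7.834 h.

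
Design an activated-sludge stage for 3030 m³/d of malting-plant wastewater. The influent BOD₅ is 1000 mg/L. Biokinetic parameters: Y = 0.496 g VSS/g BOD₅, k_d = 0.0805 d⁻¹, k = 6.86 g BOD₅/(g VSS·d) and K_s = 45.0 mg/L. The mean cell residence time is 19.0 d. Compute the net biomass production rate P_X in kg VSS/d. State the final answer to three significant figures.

For a completely mixed reactor with recycle the Lawrence–McCarty relation gives S = K_s·(1 + k_d·θ_c) / [θ_c·(Y·k − k_d) − 1] = 45.0 × (1 + 0.0805 × 19.0) / [19.0 × (0.496 × 6.86 − 0.0805) − 1] = 113.8 / 62.12 = 1.832 mg/L.
Observed yield with endogenous decay: Y_obs = Y / (1 + k_d·θ_c) = 0.496 / (1 + 0.0805 × 19.0) = 0.496 / 2.530 = 0.1961 g VSS/g BOD₅.
ΔS = 1000 − 1.83 = 998.2 mg/L, so the substrate removal rate is 3030 × 998.2/1000 = 3024 kg BOD₅/d.
So the net sludge growth is P_X = 0.1961 × 3024 = 593.1 kg VSS/d.

P_X ≈ 593 kg VSS/d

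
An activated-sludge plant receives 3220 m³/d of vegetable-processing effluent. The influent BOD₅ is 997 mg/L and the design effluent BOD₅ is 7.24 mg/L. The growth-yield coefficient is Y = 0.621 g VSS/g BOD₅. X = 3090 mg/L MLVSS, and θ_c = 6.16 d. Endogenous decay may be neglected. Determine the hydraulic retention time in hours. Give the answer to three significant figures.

Biomass mass balance (decay neglected): V·X = Y·Q·(S₀ − S)·θ_c, so V = 0.621 × 3220 × (997 − 7.24) × 6.16 / 3090 = 3945 m³.
τ = V/Q = 3945/3220 = 1.225 d, or 29.41 h.

τ ≈ 29.4 h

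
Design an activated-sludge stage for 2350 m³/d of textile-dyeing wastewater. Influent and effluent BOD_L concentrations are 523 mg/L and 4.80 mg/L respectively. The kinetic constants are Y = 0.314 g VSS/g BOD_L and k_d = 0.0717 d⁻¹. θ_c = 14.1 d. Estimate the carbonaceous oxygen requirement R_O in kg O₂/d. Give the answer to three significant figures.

R_O ≈ 948 kg O₂/d

Y_obs = Y / (1 + k_d θ_c) = 0.314 / (1 + 0.0717 × 14.1) = 0.314 / 2.011 = 0.1561.
Q·(S₀ − S) = 2350 × (523 − 4.80) × 10⁻³ = 1218 kg/d removed.
P_X = Y_obs·Q·(S₀ − S) = 0.1561 × 1218 = 190.1 kg VSS/d.
R_O = Q·ΔS − 1.42 P_X = 1218 − 270.0 = 947.8 kg O₂/d.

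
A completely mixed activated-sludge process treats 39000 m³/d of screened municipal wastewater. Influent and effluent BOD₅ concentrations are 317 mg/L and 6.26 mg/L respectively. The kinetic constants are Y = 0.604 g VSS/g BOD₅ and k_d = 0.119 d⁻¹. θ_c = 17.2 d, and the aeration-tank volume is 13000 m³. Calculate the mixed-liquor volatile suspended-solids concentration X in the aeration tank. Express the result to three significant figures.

X ≈ 3180 mg/L

Solving the biomass balance for X: X = Y Q (S₀−S) θ_c / [V (1+k_d θ_c)] = 0.604 × 39000 × (317 − 6.26) × 17.2 / [13000 × (1 + 0.119 × 17.2)] = 3179 mg/L.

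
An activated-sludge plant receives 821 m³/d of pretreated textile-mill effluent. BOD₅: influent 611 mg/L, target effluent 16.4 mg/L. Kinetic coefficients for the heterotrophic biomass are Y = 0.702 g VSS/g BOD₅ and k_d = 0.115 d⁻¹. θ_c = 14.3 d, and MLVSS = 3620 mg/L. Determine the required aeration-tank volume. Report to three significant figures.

Rearranging the biomass balance for a CMAS with decay, V = Y·Q·ΔS·θ_c / [X·(1+k_d θ_c)] = 0.702 × 821 × (611 − 16.4) × 14.3 / [3620 × (1 + 0.115 × 14.3)] = 4.9×10^6 / 9573 = 511.9 m³.

V ≈ 512 m³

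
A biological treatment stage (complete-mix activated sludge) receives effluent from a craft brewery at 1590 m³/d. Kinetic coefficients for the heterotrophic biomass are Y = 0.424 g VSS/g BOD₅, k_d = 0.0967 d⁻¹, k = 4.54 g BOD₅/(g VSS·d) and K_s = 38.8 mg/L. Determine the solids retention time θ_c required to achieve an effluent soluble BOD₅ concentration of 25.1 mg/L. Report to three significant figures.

Specific growth rate at S = 25.1 mg/L: μ = YkS/(K_s+S) = 0.424·4.54·25.1/(38.8+25.1) = 0.7561 d⁻¹.
θ_c = 1/(μ − k_d) = 1/(0.7561 − 0.0967) = 1/0.6594 = 1.516 d.

θ_c ≈ 1.52 d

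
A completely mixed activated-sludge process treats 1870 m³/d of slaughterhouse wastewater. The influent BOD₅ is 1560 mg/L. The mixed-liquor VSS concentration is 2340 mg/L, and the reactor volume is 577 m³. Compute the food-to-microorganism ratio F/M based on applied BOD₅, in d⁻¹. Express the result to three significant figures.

Food-to-microorganism ratio F/M = Q S₀ / (V X) = 1870 × 1560 / (577.0 × 2340) = 2.161 d⁻¹.

F/M ≈ 2.16 d⁻¹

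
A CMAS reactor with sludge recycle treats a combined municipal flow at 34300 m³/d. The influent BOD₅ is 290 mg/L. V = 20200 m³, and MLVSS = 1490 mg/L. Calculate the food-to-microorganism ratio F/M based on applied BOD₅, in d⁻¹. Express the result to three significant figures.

F/M ≈ 0.330 d⁻¹

F/M = Q·S₀ / (V·X) = 34300 × 290 / (20200 × 1490) = 0.3305 g BOD₅·(g VSS·d)⁻¹.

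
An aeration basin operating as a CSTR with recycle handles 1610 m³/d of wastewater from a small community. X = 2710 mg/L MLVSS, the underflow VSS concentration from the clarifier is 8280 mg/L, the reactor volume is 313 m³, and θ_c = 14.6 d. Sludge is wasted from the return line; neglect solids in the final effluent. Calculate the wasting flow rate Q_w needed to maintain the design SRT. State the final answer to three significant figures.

Q_w = (V·X)/(θ_c X_r) = 313.0 × 2710 / (14.6 × 8280) = 7.017 m³/d.

Q_w ≈ 7.02 m³/d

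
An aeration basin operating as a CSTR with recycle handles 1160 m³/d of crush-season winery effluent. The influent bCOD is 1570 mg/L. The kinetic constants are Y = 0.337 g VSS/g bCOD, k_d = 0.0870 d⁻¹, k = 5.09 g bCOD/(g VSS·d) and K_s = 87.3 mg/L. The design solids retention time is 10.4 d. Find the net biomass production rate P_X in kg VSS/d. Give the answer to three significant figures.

For a completely mixed reactor with recycle the Lawrence–McCarty relation gives S = K_s·(1 + k_d·θ_c) / [θ_c·(Y·k − k_d) − 1] = 87.3 × (1 + 0.0870 × 10.4) / [10.4 × (0.337 × 5.09 − 0.0870) − 1] = 166.3 / 15.93 = 10.44 mg/L.
Y_obs = Y / (1 + k_d θ_c) = 0.337 / (1 + 0.0870 × 10.4) = 0.337 / 1.905 = 0.1769.
Substrate removed = Q·(S₀ − S) = 1160 m³/d × (1570 − 10.4) g/m³ = 1.81×10^6 g/d = 1809 kg/d.
P_X = Y_obs · Q(S₀ − S) = 0.1769 × 1809 = 320.1 kg VSS/d.

P_X ≈ 320 kg VSS/d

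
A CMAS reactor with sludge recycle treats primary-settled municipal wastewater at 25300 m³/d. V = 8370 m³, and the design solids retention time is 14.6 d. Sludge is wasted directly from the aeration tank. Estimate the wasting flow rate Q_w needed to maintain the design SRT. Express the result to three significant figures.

Wasting from the aeration tank: Q_w = V / θ_c = 8370 / 14.6 = 573.3 m³/d.

Q_w ≈ 573 m³/d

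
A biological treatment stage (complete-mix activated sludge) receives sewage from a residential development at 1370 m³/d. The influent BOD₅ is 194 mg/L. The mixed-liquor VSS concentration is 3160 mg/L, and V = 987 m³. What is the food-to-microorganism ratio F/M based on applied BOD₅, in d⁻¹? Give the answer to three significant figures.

F/M = Q·S₀ / (V·X) = 1370 × 194 / (987.0 × 3160) = 0.08522 g BOD₅·(g VSS·d)⁻¹.

F/M ≈ 0.0852 d⁻¹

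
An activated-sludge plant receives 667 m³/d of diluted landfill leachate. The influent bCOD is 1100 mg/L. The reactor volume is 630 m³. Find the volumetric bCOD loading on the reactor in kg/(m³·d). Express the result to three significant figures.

Volumetric loading L_v = Q·S₀ / V = 667 × 1100 g/m³ / 630.0 m³ = 1165 g/(m³·d) = 1.165 kg bCOD/(m³·d).

L_v ≈ 1.16 kg bCOD/(m³·d)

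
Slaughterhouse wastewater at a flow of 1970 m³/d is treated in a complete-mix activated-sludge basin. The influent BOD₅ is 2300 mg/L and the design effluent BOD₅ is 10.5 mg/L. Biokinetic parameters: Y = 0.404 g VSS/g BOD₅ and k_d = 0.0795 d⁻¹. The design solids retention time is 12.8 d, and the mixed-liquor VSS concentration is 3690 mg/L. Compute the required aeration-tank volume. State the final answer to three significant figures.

V ≈ 3130 m³

Rearranging the biomass balance for a CMAS with decay, V = Y·Q·ΔS·θ_c / [X·(1+k_d θ_c)] = 0.404 × 1970 × (2300 − 10.5) × 12.8 / [3690 × (1 + 0.0795 × 12.8)] = 2.33×10^7 / 7445 = 3133 m³.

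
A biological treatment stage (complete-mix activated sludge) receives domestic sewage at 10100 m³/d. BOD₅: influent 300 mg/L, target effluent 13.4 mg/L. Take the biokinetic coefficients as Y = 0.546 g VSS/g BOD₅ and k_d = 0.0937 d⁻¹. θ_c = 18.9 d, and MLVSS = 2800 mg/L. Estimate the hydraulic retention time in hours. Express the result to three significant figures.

τ ≈ 9.15 h

From the SRT design equation V = Y Q (S₀−S) θ_c / [X (1 + k_d θ_c)] = 0.546 × 10100 × (300 − 13.4) × 18.9 / [2800 × (1 + 0.0937 × 18.9)] = 2.99×10^7 / 7759 = 3850 m³.
τ = V/Q = 3850/10100 = 0.3812 d, or 9.149 h.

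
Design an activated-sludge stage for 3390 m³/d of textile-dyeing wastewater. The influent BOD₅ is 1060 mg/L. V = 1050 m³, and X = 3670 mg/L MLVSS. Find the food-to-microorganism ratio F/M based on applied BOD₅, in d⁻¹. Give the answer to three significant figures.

Food-to-microorganism ratio F/M = Q S₀ / (V X) = 3390 × 1060 / (1050 × 3670) = 0.9325 d⁻¹.

F/M ≈ 0.933 d⁻¹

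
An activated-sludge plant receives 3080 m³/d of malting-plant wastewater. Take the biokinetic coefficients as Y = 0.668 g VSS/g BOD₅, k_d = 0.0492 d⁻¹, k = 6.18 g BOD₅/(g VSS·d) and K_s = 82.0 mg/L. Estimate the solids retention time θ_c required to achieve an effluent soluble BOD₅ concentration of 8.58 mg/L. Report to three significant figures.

At the target effluent, Y k S/(K_s+S) = 0.668×6.18×8.58/90.58 = 0.3910 d⁻¹.
θ_c = 1/(μ − k_d) = 1/(0.3910 − 0.0492) = 1/0.3418 = 2.925 d.

θ_c ≈ 2.93 d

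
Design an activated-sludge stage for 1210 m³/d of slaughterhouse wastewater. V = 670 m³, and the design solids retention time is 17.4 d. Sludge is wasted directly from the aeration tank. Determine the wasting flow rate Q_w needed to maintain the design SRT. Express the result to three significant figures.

Q_w ≈ 38.5 m³/d

With mixed-liquor wasting, θ_c = V/Q_w, so Q_w = V/θ_c = 670.0/17.4 = 38.51 m³/d.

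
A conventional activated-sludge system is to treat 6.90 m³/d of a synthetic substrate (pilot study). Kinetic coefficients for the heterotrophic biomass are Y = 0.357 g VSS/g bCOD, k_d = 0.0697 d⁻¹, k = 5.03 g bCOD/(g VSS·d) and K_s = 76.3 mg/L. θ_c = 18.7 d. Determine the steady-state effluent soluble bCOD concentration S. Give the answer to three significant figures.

Effluent substrate depends only on kinetics and SRT: S = K_s(1 + k_d θ_c) / [θ_c(Yk − k_d) − 1] = 76.3 × (1 + 0.0697 × 18.7) / [18.7 × (0.357 × 5.03 − 0.0697) − 1] = 175.7 / 31.28 = 5.619 mg/L.

S ≈ 5.62 mg/L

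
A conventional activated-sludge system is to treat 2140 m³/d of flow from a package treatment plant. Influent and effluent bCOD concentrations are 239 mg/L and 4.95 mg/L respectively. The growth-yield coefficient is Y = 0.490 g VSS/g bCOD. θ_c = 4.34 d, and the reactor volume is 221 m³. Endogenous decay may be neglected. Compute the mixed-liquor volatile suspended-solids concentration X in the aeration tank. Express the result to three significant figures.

X ≈ 4820 mg/L

Without decay, X = Y Q (S₀−S) θ_c / V = 0.490 × 2140 × (239 − 4.95) × 4.34 / 221 = 4820 mg/L.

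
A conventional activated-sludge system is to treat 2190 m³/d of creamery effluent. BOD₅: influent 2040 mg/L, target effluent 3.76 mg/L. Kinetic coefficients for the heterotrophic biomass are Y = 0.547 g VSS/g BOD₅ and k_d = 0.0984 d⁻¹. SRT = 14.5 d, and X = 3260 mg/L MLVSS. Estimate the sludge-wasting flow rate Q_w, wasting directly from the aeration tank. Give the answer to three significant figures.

From the SRT design equation V = Y Q (S₀−S) θ_c / [X (1 + k_d θ_c)] = 0.547 × 2190 × (2040 − 3.76) × 14.5 / [3260 × (1 + 0.0984 × 14.5)] = 3.54×10^7 / 7911 = 4471 m³.
With mixed-liquor wasting, θ_c = V/Q_w, so Q_w = V/θ_c = 4471/14.5 = 308.3 m³/d.

Q_w ≈ 308 m³/d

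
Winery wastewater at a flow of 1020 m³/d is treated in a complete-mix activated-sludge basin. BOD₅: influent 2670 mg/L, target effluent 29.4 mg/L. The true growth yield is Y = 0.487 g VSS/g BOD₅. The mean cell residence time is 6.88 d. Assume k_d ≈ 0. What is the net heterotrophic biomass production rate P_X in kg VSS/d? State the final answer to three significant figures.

No decay correction is needed, so Y_obs = Y = 0.487.
ΔS = 2670 − 29.4 = 2641 mg/L, so the substrate removal rate is 1020 × 2641/1000 = 2693 kg BOD₅/d.
Biomass produced: P_X = Y_obs·Q·ΔS = 0.4870 × 2693 ≈ 1312 kg VSS/d.

P_X ≈ 1310 kg VSS/d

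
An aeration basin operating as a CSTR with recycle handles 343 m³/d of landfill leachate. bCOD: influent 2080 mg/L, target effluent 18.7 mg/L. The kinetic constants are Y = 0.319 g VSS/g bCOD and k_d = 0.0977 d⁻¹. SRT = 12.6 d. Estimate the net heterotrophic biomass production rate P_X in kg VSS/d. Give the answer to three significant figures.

Y_obs = Y / (1 + k_d θ_c) = 0.319 / (1 + 0.0977 × 12.6) = 0.319 / 2.231 = 0.1430.
Q·(S₀ − S) = 343 × (2080 − 18.7) × 10⁻³ = 707.0 kg/d removed.
So the net sludge growth is P_X = 0.1430 × 707.0 = 101.1 kg VSS/d.

P_X ≈ 101 kg VSS/d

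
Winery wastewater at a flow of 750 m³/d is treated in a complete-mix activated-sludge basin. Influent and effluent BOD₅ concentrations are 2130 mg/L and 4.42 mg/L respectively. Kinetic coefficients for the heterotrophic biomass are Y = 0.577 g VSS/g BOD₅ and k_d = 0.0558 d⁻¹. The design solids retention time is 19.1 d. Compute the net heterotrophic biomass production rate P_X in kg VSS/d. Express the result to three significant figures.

P_X ≈ 445 kg VSS/d

The observed yield is Y_obs = Y/(1 + k_d·θ_c) = 0.577 / (1 + 0.0558 × 19.1) = 0.577 / 2.066 = 0.2793 g VSS per g BOD₅ removed.
ΔS = 2130 − 4.42 = 2126 mg/L, so the substrate removal rate is 750 × 2126/1000 = 1594 kg BOD₅/d.
P_X = Y_obs · Q(S₀ − S) = 0.2793 × 1594 = 445.3 kg VSS/d.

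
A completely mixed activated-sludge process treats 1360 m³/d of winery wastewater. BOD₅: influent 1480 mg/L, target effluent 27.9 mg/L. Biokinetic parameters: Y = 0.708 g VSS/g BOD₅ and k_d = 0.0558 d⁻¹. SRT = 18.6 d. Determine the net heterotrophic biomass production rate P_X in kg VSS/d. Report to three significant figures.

Y_obs = Y / (1 + k_d θ_c) = 0.708 / (1 + 0.0558 × 18.6) = 0.708 / 2.038 = 0.3474.
Substrate removed = Q·(S₀ − S) = 1360 m³/d × (1480 − 27.9) g/m³ = 1.97×10^6 g/d = 1975 kg/d.
P_X = Y_obs · Q(S₀ − S) = 0.3474 × 1975 = 686.1 kg VSS/d.

P_X ≈ 686 kg VSS/d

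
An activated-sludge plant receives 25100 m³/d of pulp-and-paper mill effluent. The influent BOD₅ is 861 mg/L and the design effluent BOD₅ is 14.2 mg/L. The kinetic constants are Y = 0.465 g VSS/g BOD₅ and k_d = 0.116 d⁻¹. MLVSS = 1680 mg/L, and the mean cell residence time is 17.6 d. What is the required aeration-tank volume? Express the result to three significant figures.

V ≈ 34000 m³

Steady-state biomass mass balance: V·X·(1 + k_d·θ_c) = Y·Q·(S₀ − S)·θ_c, so V = 0.465 × 25100 × (861 − 14.2) × 17.6 / [1680 × (1 + 0.116 × 17.6)] = 1.74×10^8 / 5110 = 34042 m³.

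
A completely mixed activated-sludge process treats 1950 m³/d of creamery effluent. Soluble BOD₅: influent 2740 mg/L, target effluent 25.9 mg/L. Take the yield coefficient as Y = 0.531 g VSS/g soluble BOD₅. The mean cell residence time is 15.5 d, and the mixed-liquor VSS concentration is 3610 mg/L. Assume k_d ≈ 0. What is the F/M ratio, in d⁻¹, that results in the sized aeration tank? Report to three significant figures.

Biomass mass balance (decay neglected): V·X = Y·Q·(S₀ − S)·θ_c, so V = 0.531 × 1950 × (2740 − 25.9) × 15.5 / 3610 = 12066 m³.
F/M = Q·S₀ / (V·X) = 1950 × 2740 / (12066 × 3610) = 0.1227 g soluble BOD₅·(g VSS·d)⁻¹.

F/M ≈ 0.123 d⁻¹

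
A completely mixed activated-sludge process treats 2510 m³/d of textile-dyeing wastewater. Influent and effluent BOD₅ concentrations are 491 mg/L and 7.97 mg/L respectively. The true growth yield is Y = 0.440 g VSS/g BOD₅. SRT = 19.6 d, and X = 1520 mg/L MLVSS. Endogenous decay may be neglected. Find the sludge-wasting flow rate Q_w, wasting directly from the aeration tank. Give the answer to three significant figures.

Q_w ≈ 351 m³/d

Biomass mass balance (decay neglected): V·X = Y·Q·(S₀ − S)·θ_c, so V = 0.440 × 2510 × (491 − 7.97) × 19.6 / 1520 = 6879 m³.
With mixed-liquor wasting, θ_c = V/Q_w, so Q_w = V/θ_c = 6879/19.6 = 351.0 m³/d.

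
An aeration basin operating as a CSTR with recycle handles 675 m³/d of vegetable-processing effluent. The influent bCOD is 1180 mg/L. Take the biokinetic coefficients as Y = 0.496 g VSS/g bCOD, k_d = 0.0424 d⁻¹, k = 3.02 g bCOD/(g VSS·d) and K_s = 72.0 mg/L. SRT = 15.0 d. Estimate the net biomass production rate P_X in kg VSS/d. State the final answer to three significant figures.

P_X ≈ 240 kg VSS/d

From the Monod/SRT balance for a CMAS, S = K_s·(1+k_d θ_c)/[θ_c·(Y k − k_d) − 1] = 72.0 × (1 + 0.0424 × 15.0) / [15.0 × (0.496 × 3.02 − 0.0424) − 1] = 117.8 / 20.83 = 5.654 mg/L.
Y_obs = Y / (1 + k_d θ_c) = 0.496 / (1 + 0.0424 × 15.0) = 0.496 / 1.636 = 0.3032.
ΔS = 1180 − 5.65 = 1174 mg/L, so the substrate removal rate is 675 × 1174/1000 = 792.7 kg bCOD/d.
So the net sludge growth is P_X = 0.3032 × 792.7 = 240.3 kg VSS/d.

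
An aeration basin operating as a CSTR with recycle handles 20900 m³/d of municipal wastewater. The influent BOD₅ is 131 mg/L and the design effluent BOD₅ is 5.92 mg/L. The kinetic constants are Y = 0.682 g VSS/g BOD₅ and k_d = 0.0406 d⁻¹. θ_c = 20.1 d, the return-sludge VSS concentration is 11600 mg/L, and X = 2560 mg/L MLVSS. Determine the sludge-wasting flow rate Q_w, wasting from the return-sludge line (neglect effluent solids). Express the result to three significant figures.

Q_w ≈ 84.6 m³/d

From the SRT design equation V = Y Q (S₀−S) θ_c / [X (1 + k_d θ_c)] = 0.682 × 20900 × (131 − 5.92) × 20.1 / [2560 × (1 + 0.0406 × 20.1)] = 3.58×10^7 / 4649 = 7708 m³.
Wasting from the return line (neglecting effluent solids): Q_w = V·X / (θ_c·X_r) = 7708 × 2560 / (20.1 × 11600) = 84.63 m³/d.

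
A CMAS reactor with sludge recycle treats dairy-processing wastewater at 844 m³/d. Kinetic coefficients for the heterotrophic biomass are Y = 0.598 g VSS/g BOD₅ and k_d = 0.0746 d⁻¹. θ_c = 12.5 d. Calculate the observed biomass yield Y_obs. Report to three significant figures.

Y_obs ≈ 0.309 g VSS/g BOD₅

Observed yield with endogenous decay: Y_obs = Y / (1 + k_d·θ_c) = 0.598 / (1 + 0.0746 × 12.5) = 0.598 / 1.933 = 0.3094 g VSS/g BOD₅.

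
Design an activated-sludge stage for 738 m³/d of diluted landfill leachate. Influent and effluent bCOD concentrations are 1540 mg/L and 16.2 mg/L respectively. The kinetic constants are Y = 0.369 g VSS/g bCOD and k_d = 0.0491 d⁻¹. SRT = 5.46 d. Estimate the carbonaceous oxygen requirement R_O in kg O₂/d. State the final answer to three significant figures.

Observed yield with endogenous decay: Y_obs = Y / (1 + k_d·θ_c) = 0.369 / (1 + 0.0491 × 5.46) = 0.369 / 1.268 = 0.2910 g VSS/g bCOD.
Mass of bCOD removed per day: Q(S₀ − S) = 738 × 1524 g/m³ = 1125 kg/d.
Biomass synthesised: P_X = Y_obs × 1125 = 327.2 kg VSS/d.
R_O = Q·(S₀ − S) − 1.42·P_X = 1125 − 1.42 × 327.2 = 659.9 kg O₂/d.

R_O ≈ 660 kg O₂/d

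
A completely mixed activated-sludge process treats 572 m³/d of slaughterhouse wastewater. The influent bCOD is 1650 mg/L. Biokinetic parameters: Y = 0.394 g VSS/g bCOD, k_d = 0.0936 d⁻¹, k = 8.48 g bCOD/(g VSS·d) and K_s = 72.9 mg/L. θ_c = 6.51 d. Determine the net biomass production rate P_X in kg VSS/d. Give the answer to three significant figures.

Effluent substrate depends only on kinetics and SRT: S = K_s(1 + k_d θ_c) / [θ_c(Yk − k_d) − 1] = 72.9 × (1 + 0.0936 × 6.51) / [6.51 × (0.394 × 8.48 − 0.0936) − 1] = 117.3 / 20.14 = 5.825 mg/L.
Correct the yield for decay: Y_obs = Y/(1 + k_d θ_c) = 0.394 / (1 + 0.0936 × 6.51) = 0.394 / 1.609 = 0.2448.
Q·(S₀ − S) = 572 × (1650 − 5.82) × 10⁻³ = 940.5 kg/d removed.
So the net sludge growth is P_X = 0.2448 × 940.5 = 230.2 kg VSS/d.

P_X ≈ 230 kg VSS/d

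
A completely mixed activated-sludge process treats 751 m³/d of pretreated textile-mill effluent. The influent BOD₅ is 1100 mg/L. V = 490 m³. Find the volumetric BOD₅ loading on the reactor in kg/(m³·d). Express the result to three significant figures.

Volumetric loading L_v = Q·S₀ / V = 751 × 1100 g/m³ / 490.0 m³ = 1686 g/(m³·d) = 1.686 kg BOD₅/(m³·d).

L_v ≈ 1.69 kg BOD₅/(m³·d)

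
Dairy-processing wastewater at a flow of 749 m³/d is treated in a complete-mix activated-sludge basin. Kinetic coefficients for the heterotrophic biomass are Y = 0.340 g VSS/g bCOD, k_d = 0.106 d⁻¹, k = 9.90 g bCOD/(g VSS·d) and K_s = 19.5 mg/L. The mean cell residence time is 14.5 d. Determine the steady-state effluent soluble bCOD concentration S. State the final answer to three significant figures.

For a completely mixed reactor with recycle the Lawrence–McCarty relation gives S = K_s·(1 + k_d·θ_c) / [θ_c·(Y·k − k_d) − 1] = 19.5 × (1 + 0.106 × 14.5) / [14.5 × (0.340 × 9.90 − 0.106) − 1] = 49.47 / 46.27 = 1.069 mg/L.

S ≈ 1.07 mg/L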